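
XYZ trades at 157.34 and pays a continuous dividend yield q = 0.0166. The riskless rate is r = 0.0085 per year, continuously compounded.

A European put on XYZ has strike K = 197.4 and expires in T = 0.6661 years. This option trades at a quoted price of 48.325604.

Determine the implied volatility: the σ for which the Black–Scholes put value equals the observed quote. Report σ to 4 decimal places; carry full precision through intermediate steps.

sigma = 0.3934

At σ = 0.3934 the Black–Scholes value reproduces the quote:
σ√T = 0.3934·√0.6661 = 0.321073
d₁ = (ln(S/K) + (r−q+σ²/2)T) / (σ√T) = (ln(157.34/197.4) + (0.0085−0.0166+0.3934²/2)·0.6661) / 0.321073 = (-0.226823 + 0.046149) / 0.321073 = -0.562720
d₂ = d₁ − σ√T = -0.562720 − 0.321073 = -0.883794
e^{−rT} = 0.994354
e^{−qT} = 0.989004
N(−d₁) = 0.713187,  N(−d₂) = 0.811596
V = K·e^{−rT}·N(−d₂) − S·e^{−qT}·N(−d₁) = 159.304573 − 110.978969 = 48.325604 (the observed quote) — the price is monotone increasing in volatility, hence this σ is the only solution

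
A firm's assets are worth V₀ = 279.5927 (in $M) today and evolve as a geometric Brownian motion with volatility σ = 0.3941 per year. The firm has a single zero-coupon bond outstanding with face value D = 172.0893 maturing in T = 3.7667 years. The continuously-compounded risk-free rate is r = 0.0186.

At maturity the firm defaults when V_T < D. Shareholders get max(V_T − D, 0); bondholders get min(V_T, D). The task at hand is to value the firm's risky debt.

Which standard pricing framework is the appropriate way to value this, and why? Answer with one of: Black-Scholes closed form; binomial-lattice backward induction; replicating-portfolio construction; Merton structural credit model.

framework: Merton structural credit model

Key observation: with the firm-asset dynamics (V₀ = 279.5927) and a single zero-coupon liability of face 172.0893 given, debt value, spread, and default probability all derive from the option view of the balance sheet.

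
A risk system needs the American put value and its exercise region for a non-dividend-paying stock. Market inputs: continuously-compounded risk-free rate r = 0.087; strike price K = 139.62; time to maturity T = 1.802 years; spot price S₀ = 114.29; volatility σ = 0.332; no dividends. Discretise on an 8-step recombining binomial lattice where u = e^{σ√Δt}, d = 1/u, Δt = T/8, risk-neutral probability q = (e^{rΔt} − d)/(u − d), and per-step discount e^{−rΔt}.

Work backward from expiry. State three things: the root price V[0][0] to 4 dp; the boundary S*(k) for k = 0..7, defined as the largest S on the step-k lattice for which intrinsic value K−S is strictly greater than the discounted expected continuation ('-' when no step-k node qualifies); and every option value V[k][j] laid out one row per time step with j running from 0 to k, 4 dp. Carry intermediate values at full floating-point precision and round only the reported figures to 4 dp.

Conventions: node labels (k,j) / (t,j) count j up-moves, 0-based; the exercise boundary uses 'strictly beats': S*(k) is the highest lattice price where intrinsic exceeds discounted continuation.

Δt=0.22525, u=1.17066, d=0.85422, q=0.52323, disc=e^(-rΔt)=0.98059
k=8 terminal: V=max(K-S,0) → 107.2190 95.2162 78.7669 56.2239 25.3300 0.0000 0.0000 0.0000 0.0000
k=7: j=0 S=37.9305 intr=101.6895 cont=98.9800 V=101.6895[EX]; j=1 S=51.9818 intr=87.6382 cont=84.9287 V=87.6382[EX]; j=2 S=71.2384 intr=68.3816 cont=65.6721 V=68.3816[EX]; j=3 S=97.6286 intr=41.9914 cont=39.2820 V=41.9914[EX]; j=4 S=133.7949 intr=5.8251 cont=11.8423 V=11.8423[hold]; j=5 S=183.3590 intr=0.0000 cont=0.0000 V=0.0000[hold]; j=6 S=251.2839 intr=0.0000 cont=0.0000 V=0.0000[hold]; j=7 S=344.3716 intr=0.0000 cont=0.0000 V=0.0000[hold]  S*(7)=97.6286
k=6: j=0 S=44.4038 intr=95.2162 cont=92.5067 V=95.2162[EX]; j=1 S=60.8531 intr=78.7669 cont=76.0574 V=78.7669[EX]; j=2 S=83.3961 intr=56.2239 cont=53.5145 V=56.2239[EX]; j=3 S=114.2900 intr=25.3300 cont=25.7078 V=25.7078[hold]; j=4 S=156.6285 intr=0.0000 cont=5.5365 V=5.5365[hold]; j=5 S=214.6513 intr=0.0000 cont=0.0000 V=0.0000[hold]; j=6 S=294.1684 intr=0.0000 cont=0.0000 V=0.0000[hold]  S*(6)=83.3961
k=5: j=0 S=51.9818 intr=87.6382 cont=84.9287 V=87.6382[EX]; j=1 S=71.2384 intr=68.3816 cont=65.6721 V=68.3816[EX]; j=2 S=97.6286 intr=41.9914 cont=39.4758 V=41.9914[EX]; j=3 S=133.7949 intr=5.8251 cont=14.8595 V=14.8595[hold]; j=4 S=183.3590 intr=0.0000 cont=2.5884 V=2.5884[hold]; j=5 S=251.2839 intr=0.0000 cont=0.0000 V=0.0000[hold]  S*(5)=97.6286
k=4: j=0 S=60.8531 intr=78.7669 cont=76.0574 V=78.7669[EX]; j=1 S=83.3961 intr=56.2239 cont=53.5145 V=56.2239[EX]; j=2 S=114.2900 intr=25.3300 cont=27.2559 V=27.2559[hold]; j=3 S=156.6285 intr=0.0000 cont=8.2752 V=8.2752[hold]; j=4 S=214.6513 intr=0.0000 cont=1.2101 V=1.2101[hold]  S*(4)=83.3961
k=3: j=0 S=71.2384 intr=68.3816 cont=65.6721 V=68.3816[EX]; j=1 S=97.6286 intr=41.9914 cont=40.2701 V=41.9914[EX]; j=2 S=133.7949 intr=5.8251 cont=16.9884 V=16.9884[hold]; j=3 S=183.3590 intr=0.0000 cont=4.4897 V=4.4897[hold]  S*(3)=97.6286
k=2: j=0 S=83.3961 intr=56.2239 cont=53.5145 V=56.2239[EX]; j=1 S=114.2900 intr=25.3300 cont=28.3482 V=28.3482[hold]; j=2 S=156.6285 intr=0.0000 cont=10.2460 V=10.2460[hold]  S*(2)=83.3961
k=1: j=0 S=97.6286 intr=41.9914 cont=40.8305 V=41.9914[EX]; j=1 S=133.7949 intr=5.8251 cont=18.5103 V=18.5103[hold]  S*(1)=97.6286
k=0: j=0 S=114.2900 intr=25.3300 cont=29.1290 V=29.1290[hold]  S*(0)=-

price = 29.1290
boundary = - 97.6286 83.3961 97.6286 83.3961 97.6286 83.3961 97.6286
tree:
29.1290
41.9914 18.5103
56.2239 28.3482 10.2460
68.3816 41.9914 16.9884 4.4897
78.7669 56.2239 27.2559 8.2752 1.2101
87.6382 68.3816 41.9914 14.8595 2.5884 0.0000
95.2162 78.7669 56.2239 25.7078 5.5365 0.0000 0.0000
101.6895 87.6382 68.3816 41.9914 11.8423 0.0000 0.0000 0.0000
107.2190 95.2162 78.7669 56.2239 25.3300 0.0000 0.0000 0.0000 0.0000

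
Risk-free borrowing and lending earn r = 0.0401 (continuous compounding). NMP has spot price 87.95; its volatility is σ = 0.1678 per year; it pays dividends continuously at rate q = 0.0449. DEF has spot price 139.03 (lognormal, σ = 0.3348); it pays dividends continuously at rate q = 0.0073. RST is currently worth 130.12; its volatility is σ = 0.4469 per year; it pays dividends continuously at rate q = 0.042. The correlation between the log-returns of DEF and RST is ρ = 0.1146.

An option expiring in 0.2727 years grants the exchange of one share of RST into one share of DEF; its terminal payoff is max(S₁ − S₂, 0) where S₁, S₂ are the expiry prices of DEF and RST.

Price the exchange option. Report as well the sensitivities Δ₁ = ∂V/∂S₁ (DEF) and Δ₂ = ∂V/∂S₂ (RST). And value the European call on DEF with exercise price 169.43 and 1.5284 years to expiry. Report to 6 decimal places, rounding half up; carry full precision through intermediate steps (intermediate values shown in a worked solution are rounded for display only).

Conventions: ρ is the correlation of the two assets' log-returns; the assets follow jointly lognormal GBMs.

exchange price = 20.230863
Δ1 = 0.658776
Δ2 = -0.548408
price(DEF call K=169.43) = 14.905671

σ_eff = √(σ₁² + σ₂² − 2ρσ₁σ₂) = √(0.3348² + 0.4469² − 2·0.1146·0.3348·0.4469) = 0.526799
d₁ = (ln(S₁/S₂) + (q₂ − q₁ + σ_eff²/2)T) / (σ_eff√T) = (ln(139.03/130.12) + (0.042 − 0.0073 + 0.138759)·0.2727) / 0.275098 = 0.412707
d₂ = d₁ − σ_eff√T = 0.412707 − 0.275098 = 0.137609
N(d₁) = 0.660089,  N(d₂) = 0.554725
V = S₁·e^{−q₁T}·N(d₁) − S₂·e^{−q₂T}·N(d₂) = 91.589694 − 71.358830 = 20.230863
Δ₁ = e^{−q₁T}·N(d₁) = 0.658776;  Δ₂ = −e^{−q₂T}·N(d₂) = -0.548408
[vanilla: DEF call K=169.43]
σ√T = 0.3348·√1.5284 = 0.413908
d₁ = (ln(S/K) + (r−q+σ²/2)T) / (σ√T) = (ln(139.03/169.43) + (0.0401−0.0073+0.3348²/2)·1.5284) / 0.413908 = (-0.197750 + 0.135791) / 0.413908 = -0.149692
d₂ = d₁ − σ√T = -0.149692 − 0.413908 = -0.563600
e^{−rT} = 0.940552
e^{−qT} = 0.988905
N(d₁) = 0.440504,  N(d₂) = 0.286513
price = S·e^{−qT}·N(d₁) − K·e^{−rT}·N(d₂) = 60.563746 − 45.658074 = 14.905671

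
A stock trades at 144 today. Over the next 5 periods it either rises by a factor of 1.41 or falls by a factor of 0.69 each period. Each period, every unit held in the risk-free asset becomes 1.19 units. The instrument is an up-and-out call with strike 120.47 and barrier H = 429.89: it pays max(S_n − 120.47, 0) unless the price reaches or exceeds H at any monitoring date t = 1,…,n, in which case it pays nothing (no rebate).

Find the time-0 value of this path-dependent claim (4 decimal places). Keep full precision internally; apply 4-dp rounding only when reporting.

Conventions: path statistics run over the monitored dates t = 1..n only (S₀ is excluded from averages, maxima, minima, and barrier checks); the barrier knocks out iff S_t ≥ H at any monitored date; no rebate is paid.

With p* = (R−d)/(u−d) = 0.6944, sum probability × payoff across the paths and divide by R^5.
Enumerate all 2^5 = 32 price paths (U = up ×1.41, D = down ×0.69); each path with k up-moves has probability p*^k·(1−p*)^(5−k).
DDDDD: M=99.3600, payoff=0.0000, prob=0.002663
UDDDD: M=203.0400, payoff=0.0000, prob=0.006053
DUDDD: M=140.0976, payoff=0.0000, prob=0.006053
UUDDD: M=286.2864, payoff=0.0000, prob=0.013758
DDUDD: M=99.3600, payoff=0.0000, prob=0.006053
UDUDD: M=203.0400, payoff=0.0000, prob=0.013758
DUUDD: M=197.5376, payoff=0.0000, prob=0.013758
UUUDD: M=403.6638, payoff=71.7143, prob=0.031267
DDDUD: M=99.3600, payoff=0.0000, prob=0.006053
UDDUD: M=203.0400, payoff=0.0000, prob=0.013758
DUDUD: M=140.0976, payoff=0.0000, prob=0.013758
UUDUD: M=286.2864, payoff=71.7143, prob=0.031267
DDUUD: M=136.3010, payoff=0.0000, prob=0.013758
UDUUD: M=278.5280, payoff=71.7143, prob=0.031267
DUUUD: M=278.5280, payoff=71.7143, prob=0.031267
UUUUD: M=569.1660, payoff=0.0000, prob=0.071062
DDDDU: M=99.3600, payoff=0.0000, prob=0.006053
UDDDU: M=203.0400, payoff=0.0000, prob=0.013758
DUDDU: M=140.0976, payoff=0.0000, prob=0.013758
UUDDU: M=286.2864, payoff=71.7143, prob=0.031267
DDUDU: M=99.3600, payoff=0.0000, prob=0.013758
UDUDU: M=203.0400, payoff=71.7143, prob=0.031267
DUUDU: M=197.5376, payoff=71.7143, prob=0.031267
UUUDU: M=403.6638, payoff=272.2545, prob=0.071062
DDDUU: M=99.3600, payoff=0.0000, prob=0.013758
UDDUU: M=203.0400, payoff=71.7143, prob=0.031267
DUDUU: M=192.1843, payoff=71.7143, prob=0.031267
UUDUU: M=392.7245, payoff=272.2545, prob=0.071062
DDUUU: M=192.1843, payoff=71.7143, prob=0.031267
UDUUU: M=392.7245, payoff=272.2545, prob=0.071062
DUUUU: M=392.7245, payoff=272.2545, prob=0.071062
UUUUU: M=802.5240, payoff=0.0000, prob=0.161506
Price = Σ prob·payoff / R^5 = 99.811574 / 2.386354 = 41.8260

price = 41.8260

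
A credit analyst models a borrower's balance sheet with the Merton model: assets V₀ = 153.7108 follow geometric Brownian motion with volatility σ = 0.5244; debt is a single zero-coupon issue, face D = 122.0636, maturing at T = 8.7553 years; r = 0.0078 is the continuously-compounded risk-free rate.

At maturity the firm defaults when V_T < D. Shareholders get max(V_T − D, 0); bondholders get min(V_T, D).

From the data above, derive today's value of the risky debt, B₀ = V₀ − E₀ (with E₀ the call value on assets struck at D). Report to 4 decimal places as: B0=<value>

B0=57.4863

Work the structural quantities from V₀ = 153.7108 against face 122.0636:
d₁ = [ln(V₀/D) + (r + σ²/2)T] / (σ√T)
   = [ln(153.7108/122.0636) + (0.0078 + 0.5·0.5244²)·8.7553] / (0.5244·√8.7553)
   = [0.230531 + 1.272125] / 1.551666 = 0.968414
d₂ = d₁ − σ√T = 0.968414 − 1.551666 = -0.583251
N(d₁) = 0.833581,  N(d₂) = 0.279862,  e^(−rT) = 0.933988
E₀ = V₀·N(d₁) − D·e^(−rT)·N(d₂)
   = 153.7108·0.833581 − 122.0636·0.933988·0.279862 = 96.224501
B₀ = V₀ − E₀ = 153.7108 − 96.224501 = 57.486299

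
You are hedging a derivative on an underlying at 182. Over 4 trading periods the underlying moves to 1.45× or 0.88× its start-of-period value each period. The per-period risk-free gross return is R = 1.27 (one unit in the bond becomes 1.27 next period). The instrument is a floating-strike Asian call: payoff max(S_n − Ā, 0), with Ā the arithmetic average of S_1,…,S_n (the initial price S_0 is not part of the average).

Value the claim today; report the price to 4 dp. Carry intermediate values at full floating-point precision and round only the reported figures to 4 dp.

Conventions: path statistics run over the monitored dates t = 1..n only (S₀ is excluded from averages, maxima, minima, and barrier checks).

price = 51.2188

Set p* = 0.6842 (from d < R < u); the path-dependent value is the discounted p*-expectation over all price paths.
Enumerate all 2^4 = 16 price paths (U = up ×1.45, D = down ×0.88); each path with k up-moves has probability p*^k·(1−p*)^(4−k).
DDDD: Ā=133.5683, payoff=0.0000, prob=0.009945
UDDD: Ā=220.0842, payoff=0.0000, prob=0.021547
DUDD: Ā=194.1492, payoff=0.0000, prob=0.021547
UUDD: Ā=319.9049, payoff=0.0000, prob=0.046685
DDUD: Ā=171.3264, payoff=8.5141, prob=0.021547
UDUD: Ā=282.2991, payoff=14.0289, prob=0.046685
DUUD: Ā=256.3641, payoff=39.9639, prob=0.046685
UUUD: Ā=422.4181, payoff=65.8496, prob=0.101150
DDDU: Ā=151.2423, payoff=28.5982, prob=0.021547
UDDU: Ā=249.2060, payoff=47.1220, prob=0.046685
DUDU: Ā=223.2710, payoff=73.0570, prob=0.046685
UUDU: Ā=367.8898, payoff=120.3780, prob=0.101150
DDUU: Ā=200.4482, payoff=95.8798, prob=0.046685
UDUU: Ā=330.2840, payoff=157.9837, prob=0.101150
DUUU: Ā=304.3490, payoff=183.9187, prob=0.101150
UUUU: Ā=501.4842, payoff=303.0479, prob=0.219159
Price = Σ prob·payoff / R^4 = 133.243052 / 2.601446 = 51.2188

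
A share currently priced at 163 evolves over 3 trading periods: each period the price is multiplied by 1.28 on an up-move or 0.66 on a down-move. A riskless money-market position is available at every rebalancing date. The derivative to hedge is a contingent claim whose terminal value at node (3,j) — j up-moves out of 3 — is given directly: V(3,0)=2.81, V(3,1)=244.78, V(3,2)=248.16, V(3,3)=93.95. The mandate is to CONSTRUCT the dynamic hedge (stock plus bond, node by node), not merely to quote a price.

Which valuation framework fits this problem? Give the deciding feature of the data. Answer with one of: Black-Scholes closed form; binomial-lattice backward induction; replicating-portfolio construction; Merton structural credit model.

framework: replicating-portfolio construction

Key observation: since the answer must list Δ and B at each node of the 1.28/0.66 lattice on 163, the replicating-portfolio method — solving the two-state system at every node — is the one that applies.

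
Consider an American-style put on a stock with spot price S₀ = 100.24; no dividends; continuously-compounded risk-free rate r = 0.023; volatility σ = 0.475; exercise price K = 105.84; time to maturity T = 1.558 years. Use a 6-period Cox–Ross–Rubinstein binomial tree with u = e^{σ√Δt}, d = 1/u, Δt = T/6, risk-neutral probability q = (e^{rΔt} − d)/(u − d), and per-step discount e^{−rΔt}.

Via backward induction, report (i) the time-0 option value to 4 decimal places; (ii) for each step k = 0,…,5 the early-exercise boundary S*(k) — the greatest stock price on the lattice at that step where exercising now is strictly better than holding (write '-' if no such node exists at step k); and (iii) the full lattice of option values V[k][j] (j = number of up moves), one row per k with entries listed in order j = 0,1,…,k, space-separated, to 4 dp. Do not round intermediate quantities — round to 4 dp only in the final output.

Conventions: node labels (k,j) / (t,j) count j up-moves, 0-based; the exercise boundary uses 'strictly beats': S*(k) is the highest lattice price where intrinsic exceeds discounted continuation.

price = 25.0050
boundary = - - - 48.4932 61.7733 78.6902
tree:
25.0050
34.2471 14.1330
45.2853 21.3202 5.6078
57.3468 31.2642 9.5485 0.9050
67.7720 44.0667 16.1592 1.6615 0.0000
75.9559 57.3468 27.1498 3.0503 0.0000 0.0000
82.3804 67.7720 44.0667 5.6000 0.0000 0.0000 0.0000

params: Δt=0.25967 u=1.27386 d=0.78502 q=0.45204 e^(-rΔt)=0.99405
t_6 payoffs: 82.3804 67.7720 44.0667 5.6000 0.0000 0.0000 0.0000
t_5: node(5,0) S=29.8841 payoff=75.9559 vs cont=75.3257 → 75.9559 [stop]  node(5,1) S=48.4932 payoff=57.3468 vs cont=56.7166 → 57.3468 [stop]  node(5,2) S=78.6902 payoff=27.1498 vs cont=26.5195 → 27.1498 [stop]  node(5,3) S=127.6913 payoff=0.0000 vs cont=3.0503 → 3.0503 [wait]  node(5,4) S=207.2056 payoff=0.0000 vs cont=0.0000 → 0.0000 [wait]  node(5,5) S=336.2342 payoff=0.0000 vs cont=0.0000 → 0.0000 [wait]  ⇒ S*(5)=78.6902
t_4: node(4,0) S=38.0680 payoff=67.7720 vs cont=67.1417 → 67.7720 [stop]  node(4,1) S=61.7733 payoff=44.0667 vs cont=43.4365 → 44.0667 [stop]  node(4,2) S=100.2400 payoff=5.6000 vs cont=16.1592 → 16.1592 [wait]  node(4,3) S=162.6602 payoff=0.0000 vs cont=1.6615 → 1.6615 [wait]  node(4,4) S=263.9500 payoff=0.0000 vs cont=0.0000 → 0.0000 [wait]  ⇒ S*(4)=61.7733
t_3: node(3,0) S=48.4932 payoff=57.3468 vs cont=56.7166 → 57.3468 [stop]  node(3,1) S=78.6902 payoff=27.1498 vs cont=31.2642 → 31.2642 [wait]  node(3,2) S=127.6913 payoff=0.0000 vs cont=9.5485 → 9.5485 [wait]  node(3,3) S=207.2056 payoff=0.0000 vs cont=0.9050 → 0.9050 [wait]  ⇒ S*(3)=48.4932
t_2: node(2,0) S=61.7733 payoff=44.0667 vs cont=45.2853 → 45.2853 [wait]  node(2,1) S=100.2400 payoff=5.6000 vs cont=21.3202 → 21.3202 [wait]  node(2,2) S=162.6602 payoff=0.0000 vs cont=5.6078 → 5.6078 [wait]  ⇒ S*(2)=-
t_1: node(1,0) S=78.6902 payoff=27.1498 vs cont=34.2471 → 34.2471 [wait]  node(1,1) S=127.6913 payoff=0.0000 vs cont=14.1330 → 14.1330 [wait]  ⇒ S*(1)=-
t_0: node(0,0) S=100.2400 payoff=5.6000 vs cont=25.0050 → 25.0050 [wait]  ⇒ S*(0)=-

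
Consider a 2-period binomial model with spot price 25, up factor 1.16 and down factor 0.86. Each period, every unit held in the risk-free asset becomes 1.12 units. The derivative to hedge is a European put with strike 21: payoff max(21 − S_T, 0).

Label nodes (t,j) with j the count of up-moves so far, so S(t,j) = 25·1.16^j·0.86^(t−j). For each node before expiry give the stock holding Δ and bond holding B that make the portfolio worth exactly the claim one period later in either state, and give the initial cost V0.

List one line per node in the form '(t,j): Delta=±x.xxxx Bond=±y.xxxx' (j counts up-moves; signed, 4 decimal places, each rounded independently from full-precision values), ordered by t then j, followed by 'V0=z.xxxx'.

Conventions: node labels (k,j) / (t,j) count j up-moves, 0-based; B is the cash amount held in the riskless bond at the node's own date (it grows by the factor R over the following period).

(0,0): Delta=-0.0398 Bond=1.0316
(1,0): Delta=-0.3891 Bond=8.6655
(1,1): Delta=0.0000 Bond=0.0000
V0=0.0356

Risk-neutral probability p* = (R−d)/(u−d) = (1.12−0.86)/(1.16−0.86) = 0.8667.
At maturity the claim pays: V(2,0)=2.5100, V(2,1)=0.0000, V(2,2)=0.0000
  t=1,j=0: stock 21.5000 → up 24.9400 (V=0.0000), down 18.4900 (V=2.5100). Price 0.2988; hedge Δ=-0.3891, bond B=8.6655.
  t=1,j=1: stock 29.0000 → up 33.6400 (V=0.0000), down 24.9400 (V=0.0000). Price 0.0000; hedge Δ=0.0000, bond B=0.0000.
  t=0,j=0: stock 25.0000 → up 29.0000 (V=0.0000), down 21.5000 (V=0.2988). Price 0.0356; hedge Δ=-0.0398, bond B=1.0316.
Verification: the root portfolio costs Δ(0,0)·S0 + B(0,0) = 0.0356, matching V0.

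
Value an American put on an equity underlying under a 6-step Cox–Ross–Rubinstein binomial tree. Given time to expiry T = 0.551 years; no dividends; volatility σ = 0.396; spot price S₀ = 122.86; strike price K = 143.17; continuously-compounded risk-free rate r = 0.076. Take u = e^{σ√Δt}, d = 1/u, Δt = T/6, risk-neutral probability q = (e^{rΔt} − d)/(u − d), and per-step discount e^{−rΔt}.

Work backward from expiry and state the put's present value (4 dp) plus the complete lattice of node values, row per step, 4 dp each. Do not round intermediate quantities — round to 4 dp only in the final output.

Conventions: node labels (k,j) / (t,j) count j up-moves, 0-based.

price = 25.1295
tree:
25.1295
34.8754 15.7029
46.5257 23.6746 7.9242
57.4545 34.2034 13.4419 2.4989
67.1475 46.5257 22.0188 5.0242 0.0000
75.7443 57.4545 34.2034 10.1016 0.0000 0.0000
83.3690 67.1475 46.5257 20.3100 0.0000 0.0000 0.0000

Δt=0.09183  u=1.12750  d=0.88692  q=0.49915  discount=0.99304
step 6 (expiry): payoffs max(K−S,0) = 83.3690 67.1475 46.5257 20.3100 0.0000 0.0000 0.0000
k=5: (k=5,j=0): S=67.4257, K−S=75.7443, hold=74.7486 ⇒ V=75.7443 exercise | (k=5,j=1): S=85.7155, K−S=57.4545, hold=56.4587 ⇒ V=57.4545 exercise | (k=5,j=2): S=108.9666, K−S=34.2034, hold=33.2076 ⇒ V=34.2034 exercise | (k=5,j=3): S=138.5248, K−S=4.6452, hold=10.1016 ⇒ V=10.1016 continue | (k=5,j=4): S=176.1009, K−S=0.0000, hold=0.0000 ⇒ V=0.0000 continue | (k=5,j=5): S=223.8699, K−S=0.0000, hold=0.0000 ⇒ V=0.0000 continue
k=4: (k=4,j=0): S=76.0225, K−S=67.1475, hold=66.1517 ⇒ V=67.1475 exercise | (k=4,j=1): S=96.6443, K−S=46.5257, hold=45.5299 ⇒ V=46.5257 exercise | (k=4,j=2): S=122.8600, K−S=20.3100, hold=22.0188 ⇒ V=22.0188 continue | (k=4,j=3): S=156.1869, K−S=0.0000, hold=5.0242 ⇒ V=5.0242 continue | (k=4,j=4): S=198.5540, K−S=0.0000, hold=0.0000 ⇒ V=0.0000 continue
k=3: (k=3,j=0): S=85.7155, K−S=57.4545, hold=56.4587 ⇒ V=57.4545 exercise | (k=3,j=1): S=108.9666, K−S=34.2034, hold=34.0547 ⇒ V=34.2034 exercise | (k=3,j=2): S=138.5248, K−S=4.6452, hold=13.4419 ⇒ V=13.4419 continue | (k=3,j=3): S=176.1009, K−S=0.0000, hold=2.4989 ⇒ V=2.4989 continue
k=2: (k=2,j=0): S=96.6443, K−S=46.5257, hold=45.5299 ⇒ V=46.5257 exercise | (k=2,j=1): S=122.8600, K−S=20.3100, hold=23.6746 ⇒ V=23.6746 continue | (k=2,j=2): S=156.1869, K−S=0.0000, hold=7.9242 ⇒ V=7.9242 continue
k=1: (k=1,j=0): S=108.9666, K−S=34.2034, hold=34.8754 ⇒ V=34.8754 continue | (k=1,j=1): S=138.5248, K−S=4.6452, hold=15.7029 ⇒ V=15.7029 continue
k=0: (k=0,j=0): S=122.8600, K−S=20.3100, hold=25.1295 ⇒ V=25.1295 continue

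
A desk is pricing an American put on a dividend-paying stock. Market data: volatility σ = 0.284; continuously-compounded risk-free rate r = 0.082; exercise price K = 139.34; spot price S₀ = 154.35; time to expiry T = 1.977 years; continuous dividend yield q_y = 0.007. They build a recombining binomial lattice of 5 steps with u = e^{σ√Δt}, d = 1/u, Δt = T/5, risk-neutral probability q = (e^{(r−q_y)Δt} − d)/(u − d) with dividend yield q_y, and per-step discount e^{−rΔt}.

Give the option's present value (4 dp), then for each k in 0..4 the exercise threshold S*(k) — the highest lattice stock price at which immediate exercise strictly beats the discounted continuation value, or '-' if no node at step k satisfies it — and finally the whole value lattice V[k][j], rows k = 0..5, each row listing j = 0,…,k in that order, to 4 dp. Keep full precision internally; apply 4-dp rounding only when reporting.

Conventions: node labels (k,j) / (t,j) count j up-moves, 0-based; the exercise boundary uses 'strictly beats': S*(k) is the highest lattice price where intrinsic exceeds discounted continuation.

Δt=0.39540, u=1.19552, d=0.83646, q=0.53930, disc=e^(-rΔt)=0.96810
k=5 terminal: V=max(K-S,0) → 76.1393 49.0092 10.2330 0.0000 0.0000 0.0000
k=4: j=0 S=75.5577 intr=63.7823 cont=59.5458 V=63.7823[EX]; j=1 S=107.9923 intr=31.3477 cont=27.2009 V=31.3477[EX]; j=2 S=154.3500 intr=0.0000 cont=4.5640 V=4.5640[hold]; j=3 S=220.6077 intr=0.0000 cont=0.0000 V=0.0000[hold]; j=4 S=315.3077 intr=0.0000 cont=0.0000 V=0.0000[hold]  S*(4)=107.9923
k=3: j=0 S=90.3308 intr=49.0092 cont=44.8136 V=49.0092[EX]; j=1 S=129.1070 intr=10.2330 cont=16.3640 V=16.3640[hold]; j=2 S=184.5286 intr=0.0000 cont=2.0355 V=2.0355[hold]; j=3 S=263.7410 intr=0.0000 cont=0.0000 V=0.0000[hold]  S*(3)=90.3308
k=2: j=0 S=107.9923 intr=31.3477 cont=30.4018 V=31.3477[EX]; j=1 S=154.3500 intr=0.0000 cont=8.3611 V=8.3611[hold]; j=2 S=220.6077 intr=0.0000 cont=0.9079 V=0.9079[hold]  S*(2)=107.9923
k=1: j=0 S=129.1070 intr=10.2330 cont=18.3465 V=18.3465[hold]; j=1 S=184.5286 intr=0.0000 cont=4.2031 V=4.2031[hold]  S*(1)=-
k=0: j=0 S=154.3500 intr=0.0000 cont=10.3770 V=10.3770[hold]  S*(0)=-

price = 10.3770
boundary = - - 107.9923 90.3308 107.9923
tree:
10.3770
18.3465 4.2031
31.3477 8.3611 0.9079
49.0092 16.3640 2.0355 0.0000
63.7823 31.3477 4.5640 0.0000 0.0000
76.1393 49.0092 10.2330 0.0000 0.0000 0.0000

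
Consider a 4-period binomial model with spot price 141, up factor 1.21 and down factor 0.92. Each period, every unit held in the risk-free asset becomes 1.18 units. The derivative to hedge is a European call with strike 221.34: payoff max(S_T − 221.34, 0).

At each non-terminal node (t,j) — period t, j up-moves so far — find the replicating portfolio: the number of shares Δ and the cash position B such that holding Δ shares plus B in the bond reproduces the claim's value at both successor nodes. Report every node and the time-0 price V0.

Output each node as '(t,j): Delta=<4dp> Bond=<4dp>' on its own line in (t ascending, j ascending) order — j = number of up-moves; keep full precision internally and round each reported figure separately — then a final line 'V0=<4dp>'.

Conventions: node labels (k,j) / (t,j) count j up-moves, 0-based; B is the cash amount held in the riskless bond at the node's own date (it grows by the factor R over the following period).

(0,0): Delta=0.8085 Bond=-85.7292
(1,0): Delta=0.1299 Bond=-13.1407
(1,1): Delta=0.8680 Bond=-111.3165
(2,0): Delta=0.0000 Bond=0.0000
(2,1): Delta=0.1413 Bond=-17.2952
(2,2): Delta=0.9317 Bond=-144.5141
(3,0): Delta=0.0000 Bond=0.0000
(3,1): Delta=0.0000 Bond=0.0000
(3,2): Delta=0.1537 Bond=-22.7631
(3,3): Delta=1.0000 Bond=-187.5763
V0=28.2644

Since d<R<u, set p* = (R−d)/(u−d) = 0.8966; price each node as the discounted p*-expectation of its children.
Terminal payoffs: V(4,0)=0.0000, V(4,1)=0.0000, V(4,2)=0.0000, V(4,3)=8.4669, V(4,4)=80.9060
(3,0): S=109.7950. Δ = (V_up−V_dn)/(S_up−S_dn) = (0.0000−0.0000)/(132.8520−101.0114) = 0.0000. V = [p*·0.0000 + (1−p*)·0.0000]/1.18 = 0.0000. B = V − Δ·S = 0.0000.
(3,1): S=144.4043. Δ = (V_up−V_dn)/(S_up−S_dn) = (0.0000−0.0000)/(174.7292−132.8520) = 0.0000. V = [p*·0.0000 + (1−p*)·0.0000]/1.18 = 0.0000. B = V − Δ·S = 0.0000.
(3,2): S=189.9231. Δ = (V_up−V_dn)/(S_up−S_dn) = (8.4669−0.0000)/(229.8069−174.7292) = 0.1537. V = [p*·8.4669 + (1−p*)·0.0000]/1.18 = 6.4331. B = V − Δ·S = -22.7631.
(3,3): S=249.7901. Δ = (V_up−V_dn)/(S_up−S_dn) = (80.9060−8.4669)/(302.2460−229.8069) = 1.0000. V = [p*·80.9060 + (1−p*)·8.4669]/1.18 = 62.2138. B = V − Δ·S = -187.5763.
(2,0): S=119.3424. Δ = (V_up−V_dn)/(S_up−S_dn) = (0.0000−0.0000)/(144.4043−109.7950) = 0.0000. V = [p*·0.0000 + (1−p*)·0.0000]/1.18 = 0.0000. B = V − Δ·S = 0.0000.
(2,1): S=156.9612. Δ = (V_up−V_dn)/(S_up−S_dn) = (6.4331−0.0000)/(189.9231−144.4043) = 0.1413. V = [p*·6.4331 + (1−p*)·0.0000]/1.18 = 4.8878. B = V − Δ·S = -17.2952.
(2,2): S=206.4381. Δ = (V_up−V_dn)/(S_up−S_dn) = (62.2138−6.4331)/(249.7901−189.9231) = 0.9317. V = [p*·62.2138 + (1−p*)·6.4331]/1.18 = 47.8334. B = V − Δ·S = -144.5141.
(1,0): S=129.7200. Δ = (V_up−V_dn)/(S_up−S_dn) = (4.8878−0.0000)/(156.9612−119.3424) = 0.1299. V = [p*·4.8878 + (1−p*)·0.0000]/1.18 = 3.7137. B = V − Δ·S = -13.1407.
(1,1): S=170.6100. Δ = (V_up−V_dn)/(S_up−S_dn) = (47.8334−4.8878)/(206.4381−156.9612) = 0.8680. V = [p*·47.8334 + (1−p*)·4.8878]/1.18 = 36.7718. B = V − Δ·S = -111.3165.
(0,0): S=141.0000. Δ = (V_up−V_dn)/(S_up−S_dn) = (36.7718−3.7137)/(170.6100−129.7200) = 0.8085. V = [p*·36.7718 + (1−p*)·3.7137]/1.18 = 28.2644. B = V − Δ·S = -85.7292.
Verification: the root portfolio costs Δ(0,0)·S0 + B(0,0) = 28.2644, matching V0.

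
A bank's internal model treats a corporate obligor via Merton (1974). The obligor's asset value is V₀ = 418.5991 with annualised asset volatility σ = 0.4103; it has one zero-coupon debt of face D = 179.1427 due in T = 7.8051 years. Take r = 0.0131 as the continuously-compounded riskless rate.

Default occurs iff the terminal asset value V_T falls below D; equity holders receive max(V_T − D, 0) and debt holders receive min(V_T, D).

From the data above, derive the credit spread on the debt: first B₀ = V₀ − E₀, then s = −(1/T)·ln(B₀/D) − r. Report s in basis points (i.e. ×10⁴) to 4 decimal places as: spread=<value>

Apply the equity-as-call identities (strike 179.1427, horizon 7.8051 years):
d₁ = [ln(V₀/D) + (r + σ²/2)T] / (σ√T)
   = [ln(418.5991/179.1427) + (0.0131 + 0.5·0.4103²)·7.8051] / (0.4103·√7.8051)
   = [0.848731 + 0.759226] / 1.146280 = 1.402761
d₂ = d₁ − σ√T = 1.402761 − 1.146280 = 0.256481
N(d₁) = 0.919656,  N(d₂) = 0.601210,  e^(−rT) = 0.902807
E₀ = V₀·N(d₁) − D·e^(−rT)·N(d₂)
   = 418.5991·0.919656 − 179.1427·0.902807·0.601210 = 287.732678
B₀ = V₀ − E₀ = 418.5991 − 287.732678 = 130.866422
spread = −(1/T)·ln(B₀/D) − r = −(1/7.8051)·ln(130.866422/179.1427) − 0.0131 = 0.02713082
in basis points: 0.02713082 × 10⁴ = 271.3082 bp

spread=271.3082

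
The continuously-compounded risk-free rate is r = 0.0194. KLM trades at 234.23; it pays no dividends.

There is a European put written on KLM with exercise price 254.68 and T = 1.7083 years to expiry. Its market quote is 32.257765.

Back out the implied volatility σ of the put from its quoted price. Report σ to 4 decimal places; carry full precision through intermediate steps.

sigma = 0.2060

At σ = 0.2060 the Black–Scholes value reproduces the quote:
σ√T = 0.206·√1.7083 = 0.269246
d₁ = (ln(S/K) + (r+σ²/2)T) / (σ√T) = (ln(234.23/254.68) + (0.0194+0.206²/2)·1.7083) / 0.269246 = (-0.083704 + 0.069388) / 0.269246 = -0.053173
d₂ = d₁ − σ√T = -0.053173 − 0.269246 = -0.322419
e^{−rT} = 0.967402
N(−d₁) = 0.521203,  N(−d₂) = 0.626432
V = K·e^{−rT}·N(−d₂) − S·N(−d₁) = 154.339125 − 122.081360 = 32.257765 (the quoted price), and the Black–Scholes price is strictly increasing in σ, so σ is unique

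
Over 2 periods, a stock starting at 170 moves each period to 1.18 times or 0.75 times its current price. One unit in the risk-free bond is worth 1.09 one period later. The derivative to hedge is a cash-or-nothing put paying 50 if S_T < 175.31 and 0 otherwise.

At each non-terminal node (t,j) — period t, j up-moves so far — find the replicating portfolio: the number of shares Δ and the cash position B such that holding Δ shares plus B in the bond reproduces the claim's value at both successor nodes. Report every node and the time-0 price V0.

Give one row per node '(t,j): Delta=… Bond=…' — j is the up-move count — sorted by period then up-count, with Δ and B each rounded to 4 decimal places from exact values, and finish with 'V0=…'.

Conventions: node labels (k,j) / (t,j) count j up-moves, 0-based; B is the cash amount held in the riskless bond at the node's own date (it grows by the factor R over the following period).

Risk-neutral probability p* = (R−d)/(u−d) = (1.09−0.75)/(1.18−0.75) = 0.7907.
Payoffs at expiry: V(2,0)=50.0000, V(2,1)=50.0000, V(2,2)=0.0000
(1,0): S=127.5000. Δ = (V_up−V_dn)/(S_up−S_dn) = (50.0000−50.0000)/(150.4500−95.6250) = 0.0000. V = [p*·50.0000 + (1−p*)·50.0000]/1.09 = 45.8716. B = V − Δ·S = 45.8716.
(1,1): S=200.6000. Δ = (V_up−V_dn)/(S_up−S_dn) = (0.0000−50.0000)/(236.7080−150.4500) = -0.5797. V = [p*·0.0000 + (1−p*)·50.0000]/1.09 = 9.6010. B = V − Δ·S = 125.8801.
(0,0): S=170.0000. Δ = (V_up−V_dn)/(S_up−S_dn) = (9.6010−45.8716)/(200.6000−127.5000) = -0.4962. V = [p*·9.6010 + (1−p*)·45.8716]/1.09 = 15.7730. B = V − Δ·S = 100.1230.
Check: Δ(0,0)·S0 + B(0,0) = 15.7730 = V0.

(0,0): Delta=-0.4962 Bond=100.1230
(1,0): Delta=0.0000 Bond=45.8716
(1,1): Delta=-0.5797 Bond=125.8801
V0=15.7730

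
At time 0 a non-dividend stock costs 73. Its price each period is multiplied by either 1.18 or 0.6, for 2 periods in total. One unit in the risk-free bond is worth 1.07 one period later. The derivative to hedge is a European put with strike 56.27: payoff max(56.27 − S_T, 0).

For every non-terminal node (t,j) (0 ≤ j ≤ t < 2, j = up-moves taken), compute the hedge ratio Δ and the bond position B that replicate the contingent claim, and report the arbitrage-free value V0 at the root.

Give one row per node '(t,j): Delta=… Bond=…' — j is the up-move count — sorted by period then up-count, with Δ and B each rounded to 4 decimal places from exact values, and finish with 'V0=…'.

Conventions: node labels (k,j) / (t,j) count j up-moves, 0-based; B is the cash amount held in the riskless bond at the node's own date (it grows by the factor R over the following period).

The replicating-portfolio and risk-neutral prices coincide; use p* = (1.07−0.6)/(1.18−0.6) = 0.8103 for the latter.
Terminal payoffs: V(2,0)=29.9900, V(2,1)=4.5860, V(2,2)=0.0000
Node (1,0) S=43.8000: V=(p*·4.5860+(1−p*)·29.9900)/1.07=8.7888; Δ=(4.5860−29.9900)/(51.6840−26.2800)=-1.0000; B=V−Δ·S=52.5888
Node (1,1) S=86.1400: V=(p*·0.0000+(1−p*)·4.5860)/1.07=0.8129; Δ=(0.0000−4.5860)/(101.6452−51.6840)=-0.0918; B=V−Δ·S=8.7198
Node (0,0) S=73.0000: V=(p*·0.8129+(1−p*)·8.7888)/1.07=2.1734; Δ=(0.8129−8.7888)/(86.1400−43.8000)=-0.1884; B=V−Δ·S=15.9250
Sanity check at the root: Δ(0,0)·S0 + B(0,0) reproduces V0 = 2.1734.

(0,0): Delta=-0.1884 Bond=15.9250
(1,0): Delta=-1.0000 Bond=52.5888
(1,1): Delta=-0.0918 Bond=8.7198
V0=2.1734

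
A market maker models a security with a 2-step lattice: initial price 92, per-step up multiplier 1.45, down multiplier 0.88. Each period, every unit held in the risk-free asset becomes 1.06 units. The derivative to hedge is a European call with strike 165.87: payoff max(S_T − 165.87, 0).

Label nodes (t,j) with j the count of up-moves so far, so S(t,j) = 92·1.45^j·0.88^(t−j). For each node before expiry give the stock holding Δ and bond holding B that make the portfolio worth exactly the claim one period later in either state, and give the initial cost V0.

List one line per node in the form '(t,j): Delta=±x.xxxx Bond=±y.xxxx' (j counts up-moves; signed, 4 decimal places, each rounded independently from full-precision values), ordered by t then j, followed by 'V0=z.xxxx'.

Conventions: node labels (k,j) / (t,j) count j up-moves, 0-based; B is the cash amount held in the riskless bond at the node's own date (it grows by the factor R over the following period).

Under the risk-neutral measure, an up-move has probability p* = (R−d)/(u−d) = 0.3158 and values discount at R = 1.06.
Expiry values: V(2,0)=0.0000, V(2,1)=0.0000, V(2,2)=27.5600
  t=1,j=0: stock 80.9600 → up 117.3920 (V=0.0000), down 71.2448 (V=0.0000). Price 0.0000; hedge Δ=0.0000, bond B=0.0000.
  t=1,j=1: stock 133.4000 → up 193.4300 (V=27.5600), down 117.3920 (V=0.0000). Price 8.2105; hedge Δ=0.3625, bond B=-40.1404.
  t=0,j=0: stock 92.0000 → up 133.4000 (V=8.2105), down 80.9600 (V=0.0000). Price 2.4460; hedge Δ=0.1566, bond B=-11.9584.
Verification: the root portfolio costs Δ(0,0)·S0 + B(0,0) = 2.4460, matching V0.

(0,0): Delta=0.1566 Bond=-11.9584
(1,0): Delta=0.0000 Bond=0.0000
(1,1): Delta=0.3625 Bond=-40.1404
V0=2.4460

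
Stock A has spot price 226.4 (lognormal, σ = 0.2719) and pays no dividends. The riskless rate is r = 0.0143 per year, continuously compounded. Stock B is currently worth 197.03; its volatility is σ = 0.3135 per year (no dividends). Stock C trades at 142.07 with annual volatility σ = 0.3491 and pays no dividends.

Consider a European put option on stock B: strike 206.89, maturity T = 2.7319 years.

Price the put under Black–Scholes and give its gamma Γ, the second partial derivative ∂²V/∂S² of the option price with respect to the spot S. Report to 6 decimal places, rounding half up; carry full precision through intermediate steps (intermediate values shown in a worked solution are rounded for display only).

σ√T = 0.3135·√2.7319 = 0.518167
d₁ = (ln(S/K) + (r+σ²/2)T) / (σ√T) = (ln(197.03/206.89) + (0.0143+0.3135²/2)·2.7319) / 0.518167 = (-0.048831 + 0.173315) / 0.518167 = 0.240238
d₂ = d₁ − σ√T = 0.240238 − 0.518167 = -0.277929
e^{−rT} = 0.961687
N(−d₁) = 0.405073,  N(−d₂) = 0.609467
Put price V = K·e^{−rT}·N(−d₂) − S·N(−d₁) = 121.261567 − 79.811494 = 41.450073
φ(d₁) = (1/√(2π))·e^{−d₁²/2} = 0.387594
Γ = φ(d₁) / (S·σ·√T) = 0.003796

price = 41.450073
Γ = 0.003796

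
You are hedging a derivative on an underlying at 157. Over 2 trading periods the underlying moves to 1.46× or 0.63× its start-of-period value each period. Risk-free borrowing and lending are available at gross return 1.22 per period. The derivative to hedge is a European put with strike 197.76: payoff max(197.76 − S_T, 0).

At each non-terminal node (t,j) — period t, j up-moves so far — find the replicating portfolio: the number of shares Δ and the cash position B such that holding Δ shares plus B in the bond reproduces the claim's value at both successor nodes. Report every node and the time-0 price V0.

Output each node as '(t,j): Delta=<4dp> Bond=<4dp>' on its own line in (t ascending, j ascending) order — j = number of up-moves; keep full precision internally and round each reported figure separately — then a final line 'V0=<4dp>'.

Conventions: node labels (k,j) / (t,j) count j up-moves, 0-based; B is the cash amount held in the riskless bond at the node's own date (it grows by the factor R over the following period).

(0,0): Delta=-0.3879 Bond=83.2398
(1,0): Delta=-1.0000 Bond=162.0984
(1,1): Delta=-0.2804 Bond=76.9238
V0=22.3442

Under the risk-neutral measure, an up-move has probability p* = (R−d)/(u−d) = 0.7108 and values discount at R = 1.22.
Terminal payoffs: V(2,0)=135.4467, V(2,1)=53.3514, V(2,2)=0.0000
  t=1,j=0: stock 98.9100 → up 144.4086 (V=53.3514), down 62.3133 (V=135.4467). Price 63.1884; hedge Δ=-1.0000, bond B=162.0984.
  t=1,j=1: stock 229.2200 → up 334.6612 (V=0.0000), down 144.4086 (V=53.3514). Price 12.6450; hedge Δ=-0.2804, bond B=76.9238.
  t=0,j=0: stock 157.0000 → up 229.2200 (V=12.6450), down 98.9100 (V=63.1884). Price 22.3442; hedge Δ=-0.3879, bond B=83.2398.
As a check, the time-0 holding Δ(0,0)·S0 + B(0,0) comes to 22.3442 — exactly V0.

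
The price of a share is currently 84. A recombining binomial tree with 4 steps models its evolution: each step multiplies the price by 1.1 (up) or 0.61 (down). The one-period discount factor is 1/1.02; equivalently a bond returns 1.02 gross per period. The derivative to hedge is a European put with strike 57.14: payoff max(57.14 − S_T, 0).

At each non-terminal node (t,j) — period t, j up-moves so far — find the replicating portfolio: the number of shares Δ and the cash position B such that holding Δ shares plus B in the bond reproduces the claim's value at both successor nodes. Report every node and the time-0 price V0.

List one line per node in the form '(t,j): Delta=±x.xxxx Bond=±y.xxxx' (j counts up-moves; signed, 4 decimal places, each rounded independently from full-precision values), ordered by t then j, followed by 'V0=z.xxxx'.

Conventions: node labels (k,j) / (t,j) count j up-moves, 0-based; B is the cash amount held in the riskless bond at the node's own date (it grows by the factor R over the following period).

The replicating-portfolio and risk-neutral prices coincide; use p* = (1.02−0.61)/(1.1−0.61) = 0.8367 for the latter.
Terminal payoffs: V(4,0)=45.5095, V(4,1)=36.1670, V(4,2)=19.3198, V(4,3)=0.0000, V(4,4)=0.0000
(3,0): S=19.0664. Δ = (V_up−V_dn)/(S_up−S_dn) = (36.1670−45.5095)/(20.9730−11.6305) = -1.0000. V = [p*·36.1670 + (1−p*)·45.5095]/1.02 = 36.9532. B = V − Δ·S = 56.0196.
(3,1): S=34.3820. Δ = (V_up−V_dn)/(S_up−S_dn) = (19.3198−36.1670)/(37.8202−20.9730) = -1.0000. V = [p*·19.3198 + (1−p*)·36.1670]/1.02 = 21.6376. B = V − Δ·S = 56.0196.
(3,2): S=62.0004. Δ = (V_up−V_dn)/(S_up−S_dn) = (0.0000−19.3198)/(68.2004−37.8202) = -0.6359. V = [p*·0.0000 + (1−p*)·19.3198]/1.02 = 3.0924. B = V − Δ·S = 42.5205.
(3,3): S=111.8040. Δ = (V_up−V_dn)/(S_up−S_dn) = (0.0000−0.0000)/(122.9844−68.2004) = 0.0000. V = [p*·0.0000 + (1−p*)·0.0000]/1.02 = 0.0000. B = V − Δ·S = 0.0000.
(2,0): S=31.2564. Δ = (V_up−V_dn)/(S_up−S_dn) = (21.6376−36.9532)/(34.3820−19.0664) = -1.0000. V = [p*·21.6376 + (1−p*)·36.9532]/1.02 = 23.6648. B = V − Δ·S = 54.9212.
(2,1): S=56.3640. Δ = (V_up−V_dn)/(S_up−S_dn) = (3.0924−21.6376)/(62.0004−34.3820) = -0.6715. V = [p*·3.0924 + (1−p*)·21.6376]/1.02 = 6.0002. B = V − Δ·S = 43.8475.
(2,2): S=101.6400. Δ = (V_up−V_dn)/(S_up−S_dn) = (0.0000−3.0924)/(111.8040−62.0004) = -0.0621. V = [p*·0.0000 + (1−p*)·3.0924]/1.02 = 0.4950. B = V − Δ·S = 6.8060.
(1,0): S=51.2400. Δ = (V_up−V_dn)/(S_up−S_dn) = (6.0002−23.6648)/(56.3640−31.2564) = -0.7036. V = [p*·6.0002 + (1−p*)·23.6648]/1.02 = 8.7100. B = V − Δ·S = 44.7602.
(1,1): S=92.4000. Δ = (V_up−V_dn)/(S_up−S_dn) = (0.4950−6.0002)/(101.6400−56.3640) = -0.1216. V = [p*·0.4950 + (1−p*)·6.0002]/1.02 = 1.3665. B = V − Δ·S = 12.6016.
(0,0): S=84.0000. Δ = (V_up−V_dn)/(S_up−S_dn) = (1.3665−8.7100)/(92.4000−51.2400) = -0.1784. V = [p*·1.3665 + (1−p*)·8.7100]/1.02 = 2.5151. B = V − Δ·S = 17.5019.
Verification: the root portfolio costs Δ(0,0)·S0 + B(0,0) = 2.5151, matching V0.

(0,0): Delta=-0.1784 Bond=17.5019
(1,0): Delta=-0.7036 Bond=44.7602
(1,1): Delta=-0.1216 Bond=12.6016
(2,0): Delta=-1.0000 Bond=54.9212
(2,1): Delta=-0.6715 Bond=43.8475
(2,2): Delta=-0.0621 Bond=6.8060
(3,0): Delta=-1.0000 Bond=56.0196
(3,1): Delta=-1.0000 Bond=56.0196
(3,2): Delta=-0.6359 Bond=42.5205
(3,3): Delta=0.0000 Bond=0.0000
V0=2.5151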